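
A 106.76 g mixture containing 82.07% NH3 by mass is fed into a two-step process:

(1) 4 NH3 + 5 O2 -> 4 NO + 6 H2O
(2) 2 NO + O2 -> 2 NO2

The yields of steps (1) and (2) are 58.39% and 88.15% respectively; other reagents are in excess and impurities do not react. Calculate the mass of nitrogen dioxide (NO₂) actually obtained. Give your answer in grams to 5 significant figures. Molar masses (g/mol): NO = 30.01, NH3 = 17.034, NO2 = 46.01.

121.81 g

Pure NH3 = 106.76 × 0.8207 = 87.6179 g.
n(NH3) = 87.6179 / 17.034 = 5.14371 mol.
Step 1 (NH3:NO = 4:4): theoretical n(NO) = 5.14371 mol; at 58.39% yield, n(NO) = 3.00341 mol.
Step 2 (NO:NO2 = 2:2): theoretical n(NO2) = 3.00341 mol, so theoretical mass = 3.00341 × 46.01 = 138.187 g.
At 88.15% yield, actual mass of NO2 = 138.187 × 0.8815 = 121.812 g.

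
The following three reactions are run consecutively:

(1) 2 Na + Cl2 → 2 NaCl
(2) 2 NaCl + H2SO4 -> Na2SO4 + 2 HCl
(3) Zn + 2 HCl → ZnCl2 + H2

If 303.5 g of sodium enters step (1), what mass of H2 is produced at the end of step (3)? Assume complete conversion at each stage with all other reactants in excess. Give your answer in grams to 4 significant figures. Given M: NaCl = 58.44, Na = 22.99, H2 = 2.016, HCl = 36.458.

n(Na) = 303.5 / 22.99 = 13.201 mol.
Reaction (1): Na→NaCl ratio 2:2 ⇒ n(NaCl) = 13.201 mol.
Reaction (2): NaCl→HCl ratio 2:2 ⇒ n(HCl) = 13.201 mol.
Reaction (3): HCl→H2 ratio 2:1 ⇒ n(H2) = 6.6007 mol.
Mass of H2 = 6.6007 × 2.016 = 13.307 g.

13.31 g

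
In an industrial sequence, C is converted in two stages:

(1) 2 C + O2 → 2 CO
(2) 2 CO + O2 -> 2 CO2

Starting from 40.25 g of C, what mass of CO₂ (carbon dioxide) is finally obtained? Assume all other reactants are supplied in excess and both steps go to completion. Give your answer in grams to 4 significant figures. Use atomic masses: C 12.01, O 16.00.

M(C) = 12.01 g/mol.
M(CO2) = 12.01 + 2(16.00) = 44.01 g/mol.
n(C) = 40.250 / 12.01 = 3.3514 mol.
Step 1 gives a 2:2 ratio of C to CO, so n(CO) = 3.3514 mol.
In step 2 the CO:CO2 ratio is 2:2, so n(CO2) = 3.3514 mol.
Mass of CO2 = 3.3514 × 44.01 = 147.49 g.

147.5 g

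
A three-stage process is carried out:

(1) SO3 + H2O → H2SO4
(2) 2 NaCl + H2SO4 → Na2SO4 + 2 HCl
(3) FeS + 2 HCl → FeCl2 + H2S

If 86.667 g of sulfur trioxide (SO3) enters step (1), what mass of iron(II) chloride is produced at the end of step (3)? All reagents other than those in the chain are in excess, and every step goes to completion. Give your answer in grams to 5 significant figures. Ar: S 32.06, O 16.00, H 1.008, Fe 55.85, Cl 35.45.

137.21 g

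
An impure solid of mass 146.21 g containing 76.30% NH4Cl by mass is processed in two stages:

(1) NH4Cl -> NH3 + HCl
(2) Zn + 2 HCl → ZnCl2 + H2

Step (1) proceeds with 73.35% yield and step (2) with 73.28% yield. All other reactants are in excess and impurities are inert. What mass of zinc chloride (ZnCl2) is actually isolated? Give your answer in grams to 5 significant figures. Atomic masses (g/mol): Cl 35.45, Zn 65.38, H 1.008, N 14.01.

Pure NH4Cl = 146.21 × 0.7630 = 111.558 g.
M(NH4Cl) = 14.01 + 4(1.008) + 35.45 = 53.492 g/mol.
M(ZnCl2) = 65.38 + 2(35.45) = 136.28 g/mol.
n(NH4Cl) = 111.558 / 53.492 = 2.08551 mol.
Step 1 (NH4Cl:HCl = 1:1): theoretical n(HCl) = 2.08551 mol; at 73.35% yield, n(HCl) = 1.52972 mol.
Step 2 (HCl:ZnCl2 = 2:1): theoretical n(ZnCl2) = 0.764862 mol, so theoretical mass = 0.764862 × 136.28 = 104.235 g.
At 73.28% yield, actual mass of ZnCl2 = 104.235 × 0.7328 = 76.3837 g.

76.384 g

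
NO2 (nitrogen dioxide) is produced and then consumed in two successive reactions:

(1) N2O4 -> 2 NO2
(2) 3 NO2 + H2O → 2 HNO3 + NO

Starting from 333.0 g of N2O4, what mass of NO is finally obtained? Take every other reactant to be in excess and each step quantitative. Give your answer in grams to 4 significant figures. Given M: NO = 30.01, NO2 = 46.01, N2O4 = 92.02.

72.40 g

n(N2O4) = 333.00 / 92.02 = 3.6188 mol.
Step 1 gives a 1:2 ratio of N2O4 to NO2, so n(NO2) = 7.2376 mol.
In step 2 the NO2:NO ratio is 3:1, so n(NO) = 2.4125 mol.
Mass of NO = 2.4125 × 30.01 = 72.400 g.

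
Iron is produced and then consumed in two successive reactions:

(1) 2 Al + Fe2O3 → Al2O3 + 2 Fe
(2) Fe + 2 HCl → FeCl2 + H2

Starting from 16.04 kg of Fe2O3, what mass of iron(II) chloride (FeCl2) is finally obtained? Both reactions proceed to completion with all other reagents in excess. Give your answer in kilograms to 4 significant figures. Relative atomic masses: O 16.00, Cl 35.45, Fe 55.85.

M(Fe2O3) = 2(55.85) + 3(16.00) = 159.70 g/mol.
M(FeCl2) = 55.85 + 2(35.45) = 126.75 g/mol.
16.04 kg = 16040 g.
n(Fe2O3) = 16040 / 159.70 = 100.44 mol.
Step 1 gives a 1:2 ratio of Fe2O3 to Fe, so n(Fe) = 200.88 mol.
In step 2 the Fe:FeCl2 ratio is 1:1, so n(FeCl2) = 200.88 mol.
Mass of FeCl2 = 200.88 × 126.75 = 25461 g = 25.46 kg.

25.46 kg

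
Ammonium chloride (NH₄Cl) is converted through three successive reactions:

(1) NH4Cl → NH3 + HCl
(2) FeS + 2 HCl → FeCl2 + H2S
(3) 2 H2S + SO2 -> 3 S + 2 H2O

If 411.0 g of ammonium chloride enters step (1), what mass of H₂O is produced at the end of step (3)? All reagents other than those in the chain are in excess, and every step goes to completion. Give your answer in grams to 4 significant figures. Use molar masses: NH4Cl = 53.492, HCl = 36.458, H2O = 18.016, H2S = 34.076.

n(NH4Cl) = 411.0 / 53.492 = 7.6834 mol.
Reaction (1): NH4Cl→HCl ratio 1:1 ⇒ n(HCl) = 7.6834 mol.
Reaction (2): HCl→H2S ratio 2:1 ⇒ n(H2S) = 3.8417 mol.
Reaction (3): H2S→H2O ratio 2:2 ⇒ n(H2O) = 3.8417 mol.
Mass of H2O = 3.8417 × 18.016 = 69.212 g.

69.21 g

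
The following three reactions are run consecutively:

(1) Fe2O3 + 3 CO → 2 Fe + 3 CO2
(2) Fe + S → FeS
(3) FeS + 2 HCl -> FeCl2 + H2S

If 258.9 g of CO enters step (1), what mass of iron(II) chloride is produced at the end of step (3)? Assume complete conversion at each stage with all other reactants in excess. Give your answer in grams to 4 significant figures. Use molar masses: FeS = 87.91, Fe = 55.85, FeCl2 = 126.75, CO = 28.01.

n(CO) = 258.9 / 28.01 = 9.2431 mol.
Reaction (1): CO→Fe ratio 3:2 ⇒ n(Fe) = 6.1621 mol.
Reaction (2): Fe→FeS ratio 1:1 ⇒ n(FeS) = 6.1621 mol.
Reaction (3): FeS→FeCl2 ratio 1:1 ⇒ n(FeCl2) = 6.1621 mol.
Mass of FeCl2 = 6.1621 × 126.75 = 781.04 g.

781.0 g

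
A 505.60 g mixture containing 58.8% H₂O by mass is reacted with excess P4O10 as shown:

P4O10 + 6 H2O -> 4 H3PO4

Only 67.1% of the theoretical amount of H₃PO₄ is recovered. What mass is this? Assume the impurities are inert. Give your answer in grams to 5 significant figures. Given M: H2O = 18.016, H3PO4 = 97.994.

723.36 g

Pure H2O available = 505.60 g × 0.588 = 297.293 g.
n(H2O) = 297.293 g / 18.016 g/mol = 16.5016 mol.
From the equation the H2O:H3PO4 mole ratio is 6:4, so n(H3PO4) = 16.5016 × 4/6 = 11.0011 mol.
Mass of H3PO4 = 11.0011 mol × 97.994 g/mol = 1078.04 g.
Actual mass collected = 1078.04 g × 0.671 = 723.364 g.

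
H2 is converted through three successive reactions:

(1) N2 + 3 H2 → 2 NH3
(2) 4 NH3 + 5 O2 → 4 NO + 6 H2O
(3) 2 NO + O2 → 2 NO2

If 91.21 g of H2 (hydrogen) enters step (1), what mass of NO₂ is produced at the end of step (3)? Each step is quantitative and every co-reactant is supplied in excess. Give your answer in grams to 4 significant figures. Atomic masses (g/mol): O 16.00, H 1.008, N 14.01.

1388 g

M(H2) = 2(1.008) = 2.016 g/mol.
M(NO2) = 14.01 + 2(16.00) = 46.01 g/mol.
n(H2) = 91.21 / 2.016 = 45.243 mol.
Reaction (1): H2→NH3 ratio 3:2 ⇒ n(NH3) = 30.162 mol.
Reaction (2): NH3→NO ratio 4:4 ⇒ n(NO) = 30.162 mol.
Reaction (3): NO→NO2 ratio 2:2 ⇒ n(NO2) = 30.162 mol.
Mass of NO2 = 30.162 × 46.01 = 1387.8 g.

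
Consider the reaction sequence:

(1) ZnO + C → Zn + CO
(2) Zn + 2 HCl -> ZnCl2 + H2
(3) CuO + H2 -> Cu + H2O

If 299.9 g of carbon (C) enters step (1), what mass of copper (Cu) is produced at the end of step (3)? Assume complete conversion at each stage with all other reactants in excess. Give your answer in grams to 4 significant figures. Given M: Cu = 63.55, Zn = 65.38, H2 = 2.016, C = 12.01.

1587 g

n(C) = 299.9 / 12.01 = 24.971 mol.
Reaction (1): C→Zn ratio 1:1 ⇒ n(Zn) = 24.971 mol.
Reaction (2): Zn→H2 ratio 1:1 ⇒ n(H2) = 24.971 mol.
Reaction (3): H2→Cu ratio 1:1 ⇒ n(Cu) = 24.971 mol.
Mass of Cu = 24.971 × 63.55 = 1586.9 g.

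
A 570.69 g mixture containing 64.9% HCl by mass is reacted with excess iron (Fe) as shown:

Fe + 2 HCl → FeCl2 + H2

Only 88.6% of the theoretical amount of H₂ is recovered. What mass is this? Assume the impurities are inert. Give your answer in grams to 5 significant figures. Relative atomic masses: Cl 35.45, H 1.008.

Pure HCl available = 570.69 g × 0.649 = 370.378 g.
M(HCl) = 1.008 + 35.45 = 36.458 g/mol.
M(H2) = 2(1.008) = 2.016 g/mol.
n(HCl) = 370.378 g / 36.458 g/mol = 10.1590 mol.
From the equation the HCl:H2 mole ratio is 2:1, so n(H2) = 10.1590 × 1/2 = 5.07951 mol.
Mass of H2 = 5.07951 mol × 2.016 g/mol = 10.2403 g.
Actual mass collected = 10.2403 g × 0.886 = 9.07291 g.

9.0729 g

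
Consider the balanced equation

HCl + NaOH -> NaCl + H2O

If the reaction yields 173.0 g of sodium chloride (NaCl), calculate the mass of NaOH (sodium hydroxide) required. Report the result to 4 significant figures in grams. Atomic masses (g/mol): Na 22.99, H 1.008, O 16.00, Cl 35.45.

118.4 g

M(NaCl) = 22.99 + 35.45 = 58.44 g/mol.
M(NaOH) = 22.99 + 16.00 + 1.008 = 39.998 g/mol.
n(NaCl) = 173.00 g / 58.44 g/mol = 2.9603 mol.
From the equation the NaCl:NaOH mole ratio is 1:1, so n(NaOH) = 2.9603 × 1/1 = 2.9603 mol.
Mass of NaOH = 2.9603 mol × 39.998 g/mol = 118.41 g.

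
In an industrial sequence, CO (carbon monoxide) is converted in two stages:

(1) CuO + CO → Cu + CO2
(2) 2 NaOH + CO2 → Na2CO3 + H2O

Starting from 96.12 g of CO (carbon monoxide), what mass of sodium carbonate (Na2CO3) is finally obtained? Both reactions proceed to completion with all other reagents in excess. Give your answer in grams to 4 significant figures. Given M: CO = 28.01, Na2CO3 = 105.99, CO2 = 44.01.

363.7 g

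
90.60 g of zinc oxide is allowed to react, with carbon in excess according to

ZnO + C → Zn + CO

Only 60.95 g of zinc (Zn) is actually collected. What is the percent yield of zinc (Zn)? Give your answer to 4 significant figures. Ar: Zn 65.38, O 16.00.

83.74 %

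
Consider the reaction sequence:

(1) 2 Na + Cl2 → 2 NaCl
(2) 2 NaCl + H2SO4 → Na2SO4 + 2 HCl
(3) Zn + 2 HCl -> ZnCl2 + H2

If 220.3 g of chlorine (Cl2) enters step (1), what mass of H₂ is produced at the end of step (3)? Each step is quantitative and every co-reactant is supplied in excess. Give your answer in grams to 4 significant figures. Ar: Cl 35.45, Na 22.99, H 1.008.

M(Cl2) = 2(35.45) = 70.90 g/mol.
M(H2) = 2(1.008) = 2.016 g/mol.
n(Cl2) = 220.3 / 70.90 = 3.1072 mol.
Reaction (1): Cl2→NaCl ratio 1:2 ⇒ n(NaCl) = 6.2144 mol.
Reaction (2): NaCl→HCl ratio 2:2 ⇒ n(HCl) = 6.2144 mol.
Reaction (3): HCl→H2 ratio 2:1 ⇒ n(H2) = 3.1072 mol.
Mass of H2 = 3.1072 × 2.016 = 6.2641 g.

6.264 g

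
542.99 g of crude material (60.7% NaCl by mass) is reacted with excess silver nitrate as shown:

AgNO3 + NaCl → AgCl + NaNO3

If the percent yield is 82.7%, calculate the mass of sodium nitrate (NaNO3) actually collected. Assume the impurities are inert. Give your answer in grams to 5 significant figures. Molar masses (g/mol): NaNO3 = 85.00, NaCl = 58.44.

Pure NaCl available = 542.99 g × 0.607 = 329.595 g.
n(NaCl) = 329.595 g / 58.44 g/mol = 5.63989 mol.
From the equation the NaCl:NaNO3 mole ratio is 1:1, so n(NaNO3) = 5.63989 × 1/1 = 5.63989 mol.
Mass of NaNO3 = 5.63989 mol × 85.00 g/mol = 479.390 g.
Actual mass collected = 479.390 g × 0.827 = 396.456 g.

396.46 g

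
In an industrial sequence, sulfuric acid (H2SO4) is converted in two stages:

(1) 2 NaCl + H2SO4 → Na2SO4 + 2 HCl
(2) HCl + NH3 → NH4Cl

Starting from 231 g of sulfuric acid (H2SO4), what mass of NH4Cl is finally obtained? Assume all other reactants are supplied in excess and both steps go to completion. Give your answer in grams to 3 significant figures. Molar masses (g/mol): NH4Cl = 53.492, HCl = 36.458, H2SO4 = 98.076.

252 g

n(H2SO4) = 231.0 / 98.076 = 2.355 mol.
Step 1 gives a 1:2 ratio of H2SO4 to HCl, so n(HCl) = 4.711 mol.
In step 2 the HCl:NH4Cl ratio is 1:1, so n(NH4Cl) = 4.711 mol.
Mass of NH4Cl = 4.711 × 53.492 = 252.0 g.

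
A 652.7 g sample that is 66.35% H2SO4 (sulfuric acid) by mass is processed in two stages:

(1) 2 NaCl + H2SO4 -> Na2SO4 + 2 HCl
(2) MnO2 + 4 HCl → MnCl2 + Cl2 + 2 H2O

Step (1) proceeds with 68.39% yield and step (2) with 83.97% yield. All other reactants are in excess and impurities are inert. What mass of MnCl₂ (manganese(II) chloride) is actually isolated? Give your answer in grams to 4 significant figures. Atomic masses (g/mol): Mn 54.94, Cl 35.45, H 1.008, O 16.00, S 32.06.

Pure H2SO4 = 652.7 × 0.6635 = 433.07 g.
M(H2SO4) = 2(1.008) + 32.06 + 4(16.00) = 98.076 g/mol.
M(MnCl2) = 54.94 + 2(35.45) = 125.84 g/mol.
n(H2SO4) = 433.07 / 98.076 = 4.4156 mol.
Step 1 (H2SO4:HCl = 1:2): theoretical n(HCl) = 8.8312 mol; at 68.39% yield, n(HCl) = 6.0397 mol.
Step 2 (HCl:MnCl2 = 4:1): theoretical n(MnCl2) = 1.5099 mol, so theoretical mass = 1.5099 × 125.84 = 190.01 g.
At 83.97% yield, actual mass of MnCl2 = 190.01 × 0.8397 = 159.55 g.

159.6 g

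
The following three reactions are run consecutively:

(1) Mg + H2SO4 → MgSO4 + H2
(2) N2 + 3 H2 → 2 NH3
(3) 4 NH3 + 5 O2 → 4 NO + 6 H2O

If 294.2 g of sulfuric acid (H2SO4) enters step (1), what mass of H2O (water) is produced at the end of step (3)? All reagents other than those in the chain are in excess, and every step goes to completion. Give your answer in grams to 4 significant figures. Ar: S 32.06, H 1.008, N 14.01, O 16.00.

54.04 g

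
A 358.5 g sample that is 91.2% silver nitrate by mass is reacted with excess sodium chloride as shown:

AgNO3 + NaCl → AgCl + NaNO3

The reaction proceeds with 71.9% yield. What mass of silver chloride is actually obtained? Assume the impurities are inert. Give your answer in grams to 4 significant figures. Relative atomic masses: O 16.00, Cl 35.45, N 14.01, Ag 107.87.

Pure AgNO3 available = 358.5 g × 0.912 = 326.95 g.
M(AgNO3) = 107.87 + 14.01 + 3(16.00) = 169.88 g/mol.
M(AgCl) = 107.87 + 35.45 = 143.32 g/mol.
n(AgNO3) = 326.95 g / 169.88 g/mol = 1.9246 mol.
From the equation the AgNO3:AgCl mole ratio is 1:1, so n(AgCl) = 1.9246 × 1/1 = 1.9246 mol.
Mass of AgCl = 1.9246 mol × 143.32 g/mol = 275.83 g.
Actual mass collected = 275.83 g × 0.719 = 198.32 g.

198.3 g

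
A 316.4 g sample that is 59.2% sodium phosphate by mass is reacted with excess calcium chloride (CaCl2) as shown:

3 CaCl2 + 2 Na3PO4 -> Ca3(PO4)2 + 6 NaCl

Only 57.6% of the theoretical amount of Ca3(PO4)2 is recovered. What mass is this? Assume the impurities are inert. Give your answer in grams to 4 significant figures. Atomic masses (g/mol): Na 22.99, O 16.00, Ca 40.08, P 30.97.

102.1 g

Pure Na3PO4 available = 316.4 g × 0.592 = 187.31 g.
M(Na3PO4) = 3(22.99) + 30.97 + 4(16.00) = 163.94 g/mol.
M(Ca3(PO4)2) = 3(40.08) + 2(30.97) + 8(16.00) = 310.18 g/mol.
n(Na3PO4) = 187.31 g / 163.94 g/mol = 1.1425 mol.
From the equation the Na3PO4:Ca3(PO4)2 mole ratio is 2:1, so n(Ca3(PO4)2) = 1.1425 × 1/2 = 0.57127 mol.
Mass of Ca3(PO4)2 = 0.57127 mol × 310.18 g/mol = 177.20 g.
Actual mass collected = 177.20 g × 0.576 = 102.07 g.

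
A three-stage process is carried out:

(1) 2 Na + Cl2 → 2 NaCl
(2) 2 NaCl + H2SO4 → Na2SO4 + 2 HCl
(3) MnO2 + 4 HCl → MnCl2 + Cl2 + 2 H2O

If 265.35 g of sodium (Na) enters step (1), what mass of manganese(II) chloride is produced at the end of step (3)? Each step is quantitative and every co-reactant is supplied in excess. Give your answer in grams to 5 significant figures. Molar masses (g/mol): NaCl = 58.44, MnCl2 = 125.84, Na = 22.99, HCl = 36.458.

363.11 g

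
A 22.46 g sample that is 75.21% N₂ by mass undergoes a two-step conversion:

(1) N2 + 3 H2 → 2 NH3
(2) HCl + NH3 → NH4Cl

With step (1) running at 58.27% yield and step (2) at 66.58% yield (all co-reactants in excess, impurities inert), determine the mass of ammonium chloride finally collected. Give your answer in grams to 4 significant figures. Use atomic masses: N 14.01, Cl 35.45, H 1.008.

25.02 g

Pure N2 = 22.46 × 0.7521 = 16.892 g.
M(N2) = 2(14.01) = 28.02 g/mol.
M(NH4Cl) = 14.01 + 4(1.008) + 35.45 = 53.492 g/mol.
n(N2) = 16.892 / 28.02 = 0.60286 mol.
Step 1 (N2:NH3 = 1:2): theoretical n(NH3) = 1.2057 mol; at 58.27% yield, n(NH3) = 0.70257 mol.
Step 2 (NH3:NH4Cl = 1:1): theoretical n(NH4Cl) = 0.70257 mol, so theoretical mass = 0.70257 × 53.492 = 37.582 g.
At 66.58% yield, actual mass of NH4Cl = 37.582 × 0.6658 = 25.022 g.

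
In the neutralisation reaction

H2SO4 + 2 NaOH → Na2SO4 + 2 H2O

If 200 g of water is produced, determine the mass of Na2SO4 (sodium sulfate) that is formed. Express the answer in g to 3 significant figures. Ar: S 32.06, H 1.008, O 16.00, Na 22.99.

M(H2O) = 2(1.008) + 16.00 = 18.016 g/mol.
M(Na2SO4) = 2(22.99) + 32.06 + 4(16.00) = 142.04 g/mol.
n(H2O) = 200.0 g / 18.016 g/mol = 11.10 mol.
From the equation the H2O:Na2SO4 mole ratio is 2:1, so n(Na2SO4) = 11.10 × 1/2 = 5.551 mol.
Mass of Na2SO4 = 5.551 mol × 142.04 g/mol = 788.4 g.

788 g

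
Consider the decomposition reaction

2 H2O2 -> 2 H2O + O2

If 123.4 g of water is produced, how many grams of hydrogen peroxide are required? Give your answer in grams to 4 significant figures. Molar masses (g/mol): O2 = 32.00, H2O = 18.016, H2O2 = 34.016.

n(H2O) = 123.40 g / 18.016 g/mol = 6.8495 mol.
From the equation the H2O:H2O2 mole ratio is 2:2, so n(H2O2) = 6.8495 × 2/2 = 6.8495 mol.
Mass of H2O2 = 6.8495 mol × 34.016 g/mol = 232.99 g.

233.0 g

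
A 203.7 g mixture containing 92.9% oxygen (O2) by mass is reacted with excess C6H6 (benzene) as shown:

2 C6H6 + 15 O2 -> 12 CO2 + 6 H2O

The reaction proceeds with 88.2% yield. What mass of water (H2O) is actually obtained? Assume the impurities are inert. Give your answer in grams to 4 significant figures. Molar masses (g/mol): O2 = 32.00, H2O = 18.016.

37.59 g

Pure O2 available = 203.7 g × 0.929 = 189.24 g.
n(O2) = 189.24 g / 32.00 g/mol = 5.9137 mol.
From the equation the O2:H2O mole ratio is 15:6, so n(H2O) = 5.9137 × 6/15 = 2.3655 mol.
Mass of H2O = 2.3655 mol × 18.016 g/mol = 42.616 g.
Actual mass collected = 42.616 g × 0.882 = 37.588 g.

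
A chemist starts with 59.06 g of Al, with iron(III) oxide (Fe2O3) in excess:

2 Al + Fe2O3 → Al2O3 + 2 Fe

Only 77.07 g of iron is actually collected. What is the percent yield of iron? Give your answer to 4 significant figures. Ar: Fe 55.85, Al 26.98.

M(Al) = 26.98 g/mol.
M(Fe) = 55.85 g/mol.
n(Al) = 59.060 g / 26.98 g/mol = 2.1890 mol.
From the equation the Al:Fe mole ratio is 2:2, so n(Fe) = 2.1890 × 2/2 = 2.1890 mol.
Mass of Fe = 2.1890 mol × 55.85 g/mol = 122.26 g.
This is the theoretical yield. Percent yield = 77.07 g / 122.26 g × 100% = 63.039%.

63.04 %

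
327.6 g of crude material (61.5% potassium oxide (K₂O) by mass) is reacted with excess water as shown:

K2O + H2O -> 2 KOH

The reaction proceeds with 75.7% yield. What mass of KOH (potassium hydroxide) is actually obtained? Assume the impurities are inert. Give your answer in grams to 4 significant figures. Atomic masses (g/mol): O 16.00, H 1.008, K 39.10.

181.7 g

Pure K2O available = 327.6 g × 0.615 = 201.47 g.
M(K2O) = 2(39.10) + 16.00 = 94.20 g/mol.
M(KOH) = 39.10 + 16.00 + 1.008 = 56.108 g/mol.
n(K2O) = 201.47 g / 94.20 g/mol = 2.1388 mol.
From the equation the K2O:KOH mole ratio is 1:2, so n(KOH) = 2.1388 × 2/1 = 4.2776 mol.
Mass of KOH = 4.2776 mol × 56.108 g/mol = 240.01 g.
Actual mass collected = 240.01 g × 0.757 = 181.68 g.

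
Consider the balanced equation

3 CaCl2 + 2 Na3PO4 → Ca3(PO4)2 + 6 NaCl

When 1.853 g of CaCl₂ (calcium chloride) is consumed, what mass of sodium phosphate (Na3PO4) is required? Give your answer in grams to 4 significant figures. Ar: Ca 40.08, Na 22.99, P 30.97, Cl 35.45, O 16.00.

1.825 g

M(CaCl2) = 40.08 + 2(35.45) = 110.98 g/mol.
M(Na3PO4) = 3(22.99) + 30.97 + 4(16.00) = 163.94 g/mol.
n(CaCl2) = 1.8530 g / 110.98 g/mol = 0.016697 mol.
From the equation the CaCl2:Na3PO4 mole ratio is 3:2, so n(Na3PO4) = 0.016697 × 2/3 = 0.011131 mol.
Mass of Na3PO4 = 0.011131 mol × 163.94 g/mol = 1.8248 g.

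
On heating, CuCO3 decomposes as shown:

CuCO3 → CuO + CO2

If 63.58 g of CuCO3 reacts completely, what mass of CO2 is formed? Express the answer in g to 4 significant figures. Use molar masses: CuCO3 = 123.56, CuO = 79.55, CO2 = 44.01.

22.65 g

n(CuCO3) = 63.580 g / 123.56 g/mol = 0.51457 mol.
From the equation the CuCO3:CO2 mole ratio is 1:1, so n(CO2) = 0.51457 × 1/1 = 0.51457 mol.
Mass of CO2 = 0.51457 mol × 44.01 g/mol = 22.646 g.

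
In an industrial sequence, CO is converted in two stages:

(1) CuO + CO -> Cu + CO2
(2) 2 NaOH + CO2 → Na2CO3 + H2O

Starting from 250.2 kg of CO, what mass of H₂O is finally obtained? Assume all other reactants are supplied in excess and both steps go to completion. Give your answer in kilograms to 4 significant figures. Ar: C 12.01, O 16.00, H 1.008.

160.9 kg

M(CO) = 12.01 + 16.00 = 28.01 g/mol.
M(H2O) = 2(1.008) + 16.00 = 18.016 g/mol.
250.2 kg = 250200 g.
n(CO) = 250200 / 28.01 = 8932.5 mol.
Step 1 gives a 1:1 ratio of CO to CO2, so n(CO2) = 8932.5 mol.
In step 2 the CO2:H2O ratio is 1:1, so n(H2O) = 8932.5 mol.
Mass of H2O = 8932.5 × 18.016 = 160930 g = 160.9 kg.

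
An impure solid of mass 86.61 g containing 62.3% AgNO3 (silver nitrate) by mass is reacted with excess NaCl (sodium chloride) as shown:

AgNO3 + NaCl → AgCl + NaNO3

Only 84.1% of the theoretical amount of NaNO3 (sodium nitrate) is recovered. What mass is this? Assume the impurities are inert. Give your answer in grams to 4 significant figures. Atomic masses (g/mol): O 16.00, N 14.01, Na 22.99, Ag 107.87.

22.71 g

Pure AgNO3 available = 86.61 g × 0.623 = 53.958 g.
M(AgNO3) = 107.87 + 14.01 + 3(16.00) = 169.88 g/mol.
M(NaNO3) = 22.99 + 14.01 + 3(16.00) = 85.00 g/mol.
n(AgNO3) = 53.958 g / 169.88 g/mol = 0.31762 mol.
From the equation the AgNO3:NaNO3 mole ratio is 1:1, so n(NaNO3) = 0.31762 × 1/1 = 0.31762 mol.
Mass of NaNO3 = 0.31762 mol × 85.00 g/mol = 26.998 g.
Actual mass collected = 26.998 g × 0.841 = 22.705 g.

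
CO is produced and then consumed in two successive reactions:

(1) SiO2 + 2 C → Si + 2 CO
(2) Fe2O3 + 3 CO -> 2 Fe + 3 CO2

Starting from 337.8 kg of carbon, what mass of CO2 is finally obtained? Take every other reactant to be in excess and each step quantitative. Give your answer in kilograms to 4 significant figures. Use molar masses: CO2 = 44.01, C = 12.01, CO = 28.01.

1238 kg

337.8 kg = 337800 g.
n(C) = 337800 / 12.01 = 28127 mol.
Step 1 gives a 2:2 ratio of C to CO, so n(CO) = 28127 mol.
In step 2 the CO:CO2 ratio is 3:3, so n(CO2) = 28127 mol.
Mass of CO2 = 28127 × 44.01 = 1.2378 × 10^6 g = 1238 kg.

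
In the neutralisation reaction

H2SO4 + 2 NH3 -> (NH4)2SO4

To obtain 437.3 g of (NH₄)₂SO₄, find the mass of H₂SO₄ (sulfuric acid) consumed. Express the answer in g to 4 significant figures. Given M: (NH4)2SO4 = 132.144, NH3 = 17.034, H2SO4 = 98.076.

n((NH4)2SO4) = 437.30 g / 132.144 g/mol = 3.3093 mol.
From the equation the (NH4)2SO4:H2SO4 mole ratio is 1:1, so n(H2SO4) = 3.3093 × 1/1 = 3.3093 mol.
Mass of H2SO4 = 3.3093 mol × 98.076 g/mol = 324.56 g.

324.6 g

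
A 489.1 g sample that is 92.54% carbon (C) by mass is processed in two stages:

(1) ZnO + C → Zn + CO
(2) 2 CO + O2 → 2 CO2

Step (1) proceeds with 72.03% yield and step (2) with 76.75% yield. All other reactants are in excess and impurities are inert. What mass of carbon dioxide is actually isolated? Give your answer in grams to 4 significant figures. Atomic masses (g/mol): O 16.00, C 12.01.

Pure C = 489.1 × 0.9254 = 452.61 g.
M(C) = 12.01 g/mol.
M(CO2) = 12.01 + 2(16.00) = 44.01 g/mol.
n(C) = 452.61 / 12.01 = 37.686 mol.
Step 1 (C:CO = 1:1): theoretical n(CO) = 37.686 mol; at 72.03% yield, n(CO) = 27.145 mol.
Step 2 (CO:CO2 = 2:2): theoretical n(CO2) = 27.145 mol, so theoretical mass = 27.145 × 44.01 = 1194.7 g.
At 76.75% yield, actual mass of CO2 = 1194.7 × 0.7675 = 916.91 g.

916.9 g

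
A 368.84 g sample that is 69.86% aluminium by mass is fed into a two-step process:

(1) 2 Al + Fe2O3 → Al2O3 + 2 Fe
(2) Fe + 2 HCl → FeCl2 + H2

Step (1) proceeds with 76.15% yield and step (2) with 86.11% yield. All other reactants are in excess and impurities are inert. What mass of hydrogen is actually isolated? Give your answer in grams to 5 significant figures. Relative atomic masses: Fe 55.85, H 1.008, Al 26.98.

12.625 g

Pure Al = 368.84 × 0.6986 = 257.672 g.
M(Al) = 26.98 g/mol.
M(H2) = 2(1.008) = 2.016 g/mol.
n(Al) = 257.672 / 26.98 = 9.55047 mol.
Step 1 (Al:Fe = 2:2): theoretical n(Fe) = 9.55047 mol; at 76.15% yield, n(Fe) = 7.27268 mol.
Step 2 (Fe:H2 = 1:1): theoretical n(H2) = 7.27268 mol, so theoretical mass = 7.27268 × 2.016 = 14.6617 g.
At 86.11% yield, actual mass of H2 = 14.6617 × 0.8611 = 12.6252 g.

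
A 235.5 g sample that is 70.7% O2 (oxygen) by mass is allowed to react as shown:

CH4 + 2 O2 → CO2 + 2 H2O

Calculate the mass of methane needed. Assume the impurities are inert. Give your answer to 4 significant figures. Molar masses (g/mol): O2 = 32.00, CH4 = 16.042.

41.73 g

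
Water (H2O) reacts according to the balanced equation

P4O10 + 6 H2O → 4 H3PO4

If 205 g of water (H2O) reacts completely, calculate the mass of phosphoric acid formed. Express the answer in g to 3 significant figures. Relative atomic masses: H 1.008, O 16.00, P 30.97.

743 g

M(H2O) = 2(1.008) + 16.00 = 18.016 g/mol.
M(H3PO4) = 3(1.008) + 30.97 + 4(16.00) = 97.994 g/mol.
n(H2O) = 205.0 g / 18.016 g/mol = 11.38 mol.
From the equation the H2O:H3PO4 mole ratio is 6:4, so n(H3PO4) = 11.38 × 4/6 = 7.586 mol.
Mass of H3PO4 = 7.586 mol × 97.994 g/mol = 743.4 g.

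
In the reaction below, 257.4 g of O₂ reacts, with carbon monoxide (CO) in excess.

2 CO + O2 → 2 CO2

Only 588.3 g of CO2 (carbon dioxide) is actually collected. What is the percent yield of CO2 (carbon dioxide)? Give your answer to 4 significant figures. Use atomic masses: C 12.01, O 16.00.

M(O2) = 2(16.00) = 32.00 g/mol.
M(CO2) = 12.01 + 2(16.00) = 44.01 g/mol.
n(O2) = 257.40 g / 32.00 g/mol = 8.0437 mol.
From the equation the O2:CO2 mole ratio is 1:2, so n(CO2) = 8.0437 × 2/1 = 16.087 mol.
Mass of CO2 = 16.087 mol × 44.01 g/mol = 708.01 g.
This is the theoretical yield. Percent yield = 588.3 g / 708.01 g × 100% = 83.092%.

83.09 %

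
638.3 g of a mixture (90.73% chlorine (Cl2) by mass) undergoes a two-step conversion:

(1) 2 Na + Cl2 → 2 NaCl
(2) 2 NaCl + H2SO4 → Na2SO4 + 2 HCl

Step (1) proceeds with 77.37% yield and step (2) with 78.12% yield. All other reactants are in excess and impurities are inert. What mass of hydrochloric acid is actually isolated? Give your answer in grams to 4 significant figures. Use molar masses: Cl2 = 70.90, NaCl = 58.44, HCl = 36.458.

Pure Cl2 = 638.3 × 0.9073 = 579.13 g.
n(Cl2) = 579.13 / 70.90 = 8.1683 mol.
Step 1 (Cl2:NaCl = 1:2): theoretical n(NaCl) = 16.337 mol; at 77.37% yield, n(NaCl) = 12.640 mol.
Step 2 (NaCl:HCl = 2:2): theoretical n(HCl) = 12.640 mol, so theoretical mass = 12.640 × 36.458 = 460.81 g.
At 78.12% yield, actual mass of HCl = 460.81 × 0.7812 = 359.99 g.

360.0 g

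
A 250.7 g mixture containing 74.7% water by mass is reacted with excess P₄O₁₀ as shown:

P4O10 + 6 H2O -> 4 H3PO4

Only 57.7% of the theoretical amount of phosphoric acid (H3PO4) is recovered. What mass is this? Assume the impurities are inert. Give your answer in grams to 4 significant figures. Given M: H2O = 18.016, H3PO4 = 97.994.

391.8 g

Pure H2O available = 250.7 g × 0.747 = 187.27 g.
n(H2O) = 187.27 g / 18.016 g/mol = 10.395 mol.
From the equation the H2O:H3PO4 mole ratio is 6:4, so n(H3PO4) = 10.395 × 4/6 = 6.9299 mol.
Mass of H3PO4 = 6.9299 mol × 97.994 g/mol = 679.09 g.
Actual mass collected = 679.09 g × 0.577 = 391.83 g.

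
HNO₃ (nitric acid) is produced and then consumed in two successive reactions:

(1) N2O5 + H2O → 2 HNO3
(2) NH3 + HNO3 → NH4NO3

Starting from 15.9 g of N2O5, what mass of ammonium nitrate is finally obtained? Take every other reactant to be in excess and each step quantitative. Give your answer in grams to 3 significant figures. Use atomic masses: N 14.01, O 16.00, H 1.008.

23.6 g

M(N2O5) = 2(14.01) + 5(16.00) = 108.02 g/mol.
M(NH4NO3) = 2(14.01) + 4(1.008) + 3(16.00) = 80.052 g/mol.
n(N2O5) = 15.90 / 108.02 = 0.1472 mol.
Step 1 gives a 1:2 ratio of N2O5 to HNO3, so n(HNO3) = 0.2944 mol.
In step 2 the HNO3:NH4NO3 ratio is 1:1, so n(NH4NO3) = 0.2944 mol.
Mass of NH4NO3 = 0.2944 × 80.052 = 23.57 g.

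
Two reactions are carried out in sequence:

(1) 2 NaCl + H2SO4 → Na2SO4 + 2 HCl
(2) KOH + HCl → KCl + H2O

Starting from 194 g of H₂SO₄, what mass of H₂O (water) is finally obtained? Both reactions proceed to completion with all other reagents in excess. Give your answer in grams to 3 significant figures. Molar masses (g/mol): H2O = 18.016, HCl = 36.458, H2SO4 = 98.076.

71.3 g

n(H2SO4) = 194.0 / 98.076 = 1.978 mol.
Step 1 gives a 1:2 ratio of H2SO4 to HCl, so n(HCl) = 3.956 mol.
In step 2 the HCl:H2O ratio is 1:1, so n(H2O) = 3.956 mol.
Mass of H2O = 3.956 × 18.016 = 71.27 g.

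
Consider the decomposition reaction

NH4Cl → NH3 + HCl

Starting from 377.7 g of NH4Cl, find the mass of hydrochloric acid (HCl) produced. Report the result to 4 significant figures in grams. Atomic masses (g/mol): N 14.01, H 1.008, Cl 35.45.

257.4 g

M(NH4Cl) = 14.01 + 4(1.008) + 35.45 = 53.492 g/mol.
M(HCl) = 1.008 + 35.45 = 36.458 g/mol.
n(NH4Cl) = 377.70 g / 53.492 g/mol = 7.0609 mol.
From the equation the NH4Cl:HCl mole ratio is 1:1, so n(HCl) = 7.0609 × 1/1 = 7.0609 mol.
Mass of HCl = 7.0609 mol × 36.458 g/mol = 257.43 g.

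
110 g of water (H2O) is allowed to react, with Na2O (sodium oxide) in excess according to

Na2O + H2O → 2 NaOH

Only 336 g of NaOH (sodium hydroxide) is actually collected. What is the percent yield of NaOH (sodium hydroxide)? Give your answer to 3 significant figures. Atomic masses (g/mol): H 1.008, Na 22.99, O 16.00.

68.8 %

M(H2O) = 2(1.008) + 16.00 = 18.016 g/mol.
M(NaOH) = 22.99 + 16.00 + 1.008 = 39.998 g/mol.
n(H2O) = 110.0 g / 18.016 g/mol = 6.106 mol.
From the equation the H2O:NaOH mole ratio is 1:2, so n(NaOH) = 6.106 × 2/1 = 12.21 mol.
Mass of NaOH = 12.21 mol × 39.998 g/mol = 488.4 g.
This is the theoretical yield. Percent yield = 336 g / 488.4 g × 100% = 68.79%.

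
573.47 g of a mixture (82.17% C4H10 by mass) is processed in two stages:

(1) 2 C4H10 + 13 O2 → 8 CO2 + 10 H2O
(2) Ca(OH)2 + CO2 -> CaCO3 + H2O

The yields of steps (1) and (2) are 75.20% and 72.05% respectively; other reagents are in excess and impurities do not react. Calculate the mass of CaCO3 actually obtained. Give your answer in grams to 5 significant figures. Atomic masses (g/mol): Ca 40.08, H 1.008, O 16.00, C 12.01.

1758.7 g

Pure C4H10 = 573.47 × 0.8217 = 471.220 g.
M(C4H10) = 4(12.01) + 10(1.008) = 58.12 g/mol.
M(CaCO3) = 40.08 + 12.01 + 3(16.00) = 100.09 g/mol.
n(C4H10) = 471.220 / 58.12 = 8.10771 mol.
Step 1 (C4H10:CO2 = 2:8): theoretical n(CO2) = 32.4309 mol; at 75.20% yield, n(CO2) = 24.3880 mol.
Step 2 (CO2:CaCO3 = 1:1): theoretical n(CaCO3) = 24.3880 mol, so theoretical mass = 24.3880 × 100.09 = 2441.00 g.
At 72.05% yield, actual mass of CaCO3 = 2441.00 × 0.7205 = 1758.74 g.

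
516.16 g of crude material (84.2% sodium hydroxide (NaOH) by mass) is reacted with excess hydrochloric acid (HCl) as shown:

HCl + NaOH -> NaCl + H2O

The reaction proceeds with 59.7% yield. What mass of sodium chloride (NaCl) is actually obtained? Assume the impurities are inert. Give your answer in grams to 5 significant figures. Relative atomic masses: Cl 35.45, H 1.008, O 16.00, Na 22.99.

Pure NaOH available = 516.16 g × 0.842 = 434.607 g.
M(NaOH) = 22.99 + 16.00 + 1.008 = 39.998 g/mol.
M(NaCl) = 22.99 + 35.45 = 58.44 g/mol.
n(NaOH) = 434.607 g / 39.998 g/mol = 10.8657 mol.
From the equation the NaOH:NaCl mole ratio is 1:1, so n(NaCl) = 10.8657 × 1/1 = 10.8657 mol.
Mass of NaCl = 10.8657 mol × 58.44 g/mol = 634.992 g.
Actual mass collected = 634.992 g × 0.597 = 379.090 g.

379.09 g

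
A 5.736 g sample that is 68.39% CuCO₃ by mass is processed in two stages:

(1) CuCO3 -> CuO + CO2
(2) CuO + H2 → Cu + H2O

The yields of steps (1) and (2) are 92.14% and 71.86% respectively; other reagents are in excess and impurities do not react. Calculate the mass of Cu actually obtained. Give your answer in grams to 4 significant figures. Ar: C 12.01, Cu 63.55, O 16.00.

Pure CuCO3 = 5.736 × 0.6839 = 3.9229 g.
M(CuCO3) = 63.55 + 12.01 + 3(16.00) = 123.56 g/mol.
M(Cu) = 63.55 g/mol.
n(CuCO3) = 3.9229 / 123.56 = 0.031749 mol.
Step 1 (CuCO3:CuO = 1:1): theoretical n(CuO) = 0.031749 mol; at 92.14% yield, n(CuO) = 0.029253 mol.
Step 2 (CuO:Cu = 1:1): theoretical n(Cu) = 0.029253 mol, so theoretical mass = 0.029253 × 63.55 = 1.8590 g.
At 71.86% yield, actual mass of Cu = 1.8590 × 0.7186 = 1.3359 g.

1.336 g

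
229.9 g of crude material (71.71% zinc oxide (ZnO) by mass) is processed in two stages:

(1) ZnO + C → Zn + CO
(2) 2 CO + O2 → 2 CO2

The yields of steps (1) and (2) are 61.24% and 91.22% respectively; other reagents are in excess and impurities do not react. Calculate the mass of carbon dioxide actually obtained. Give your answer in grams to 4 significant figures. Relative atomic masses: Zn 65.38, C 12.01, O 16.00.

49.81 g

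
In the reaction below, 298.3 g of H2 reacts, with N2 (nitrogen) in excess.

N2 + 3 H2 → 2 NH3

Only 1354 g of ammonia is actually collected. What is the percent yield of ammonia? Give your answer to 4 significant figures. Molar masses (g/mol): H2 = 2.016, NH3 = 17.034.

n(H2) = 298.30 g / 2.016 g/mol = 147.97 mol.
From the equation the H2:NH3 mole ratio is 3:2, so n(NH3) = 147.97 × 2/3 = 98.644 mol.
Mass of NH3 = 98.644 mol × 17.034 g/mol = 1680.3 g.
This is the theoretical yield. Percent yield = 1354 g / 1680.3 g × 100% = 80.581%.

80.58 %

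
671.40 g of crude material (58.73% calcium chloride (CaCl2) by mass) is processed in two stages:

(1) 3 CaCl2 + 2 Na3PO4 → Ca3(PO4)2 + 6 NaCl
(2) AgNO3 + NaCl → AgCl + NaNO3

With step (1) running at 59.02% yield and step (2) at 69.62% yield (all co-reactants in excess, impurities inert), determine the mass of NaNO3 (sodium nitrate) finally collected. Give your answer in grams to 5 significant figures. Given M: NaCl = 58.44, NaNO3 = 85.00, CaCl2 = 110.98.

Pure CaCl2 = 671.40 × 0.5873 = 394.313 g.
n(CaCl2) = 394.313 / 110.98 = 3.55301 mol.
Step 1 (CaCl2:NaCl = 3:6): theoretical n(NaCl) = 7.10602 mol; at 59.02% yield, n(NaCl) = 4.19397 mol.
Step 2 (NaCl:NaNO3 = 1:1): theoretical n(NaNO3) = 4.19397 mol, so theoretical mass = 4.19397 × 85.00 = 356.488 g.
At 69.62% yield, actual mass of NaNO3 = 356.488 × 0.6962 = 248.187 g.

248.19 g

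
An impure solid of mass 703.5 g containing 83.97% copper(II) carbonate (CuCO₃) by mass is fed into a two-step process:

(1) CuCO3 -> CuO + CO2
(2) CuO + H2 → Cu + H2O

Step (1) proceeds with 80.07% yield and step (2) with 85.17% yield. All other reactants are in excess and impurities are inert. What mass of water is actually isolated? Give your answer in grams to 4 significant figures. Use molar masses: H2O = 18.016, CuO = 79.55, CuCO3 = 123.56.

Pure CuCO3 = 703.5 × 0.8397 = 590.73 g.
n(CuCO3) = 590.73 / 123.56 = 4.7809 mol.
Step 1 (CuCO3:CuO = 1:1): theoretical n(CuO) = 4.7809 mol; at 80.07% yield, n(CuO) = 3.8281 mol.
Step 2 (CuO:H2O = 1:1): theoretical n(H2O) = 3.8281 mol, so theoretical mass = 3.8281 × 18.016 = 68.967 g.
At 85.17% yield, actual mass of H2O = 68.967 × 0.8517 = 58.739 g.

58.74 g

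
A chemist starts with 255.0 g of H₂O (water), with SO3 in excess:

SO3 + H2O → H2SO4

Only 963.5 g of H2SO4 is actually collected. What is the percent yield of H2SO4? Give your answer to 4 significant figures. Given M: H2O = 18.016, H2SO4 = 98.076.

69.41 %

n(H2O) = 255.00 g / 18.016 g/mol = 14.154 mol.
From the equation the H2O:H2SO4 mole ratio is 1:1, so n(H2SO4) = 14.154 × 1/1 = 14.154 mol.
Mass of H2SO4 = 14.154 mol × 98.076 g/mol = 1388.2 g.
This is the theoretical yield. Percent yield = 963.5 g / 1388.2 g × 100% = 69.408%.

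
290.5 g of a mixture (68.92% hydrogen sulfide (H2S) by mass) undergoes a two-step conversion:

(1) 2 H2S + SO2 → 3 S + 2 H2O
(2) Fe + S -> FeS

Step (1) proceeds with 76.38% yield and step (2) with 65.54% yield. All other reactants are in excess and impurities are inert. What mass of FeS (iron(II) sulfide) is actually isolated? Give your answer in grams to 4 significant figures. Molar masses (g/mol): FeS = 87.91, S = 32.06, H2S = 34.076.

387.8 g

Pure H2S = 290.5 × 0.6892 = 200.21 g.
n(H2S) = 200.21 / 34.076 = 5.8755 mol.
Step 1 (H2S:S = 2:3): theoretical n(S) = 8.8132 mol; at 76.38% yield, n(S) = 6.7315 mol.
Step 2 (S:FeS = 1:1): theoretical n(FeS) = 6.7315 mol, so theoretical mass = 6.7315 × 87.91 = 591.77 g.
At 65.54% yield, actual mass of FeS = 591.77 × 0.6554 = 387.85 g.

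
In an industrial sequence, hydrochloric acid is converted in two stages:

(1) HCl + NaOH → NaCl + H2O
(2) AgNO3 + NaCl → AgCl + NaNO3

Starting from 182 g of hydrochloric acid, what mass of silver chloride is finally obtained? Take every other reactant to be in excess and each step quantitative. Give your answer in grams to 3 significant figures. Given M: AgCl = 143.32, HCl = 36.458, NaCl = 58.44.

715 g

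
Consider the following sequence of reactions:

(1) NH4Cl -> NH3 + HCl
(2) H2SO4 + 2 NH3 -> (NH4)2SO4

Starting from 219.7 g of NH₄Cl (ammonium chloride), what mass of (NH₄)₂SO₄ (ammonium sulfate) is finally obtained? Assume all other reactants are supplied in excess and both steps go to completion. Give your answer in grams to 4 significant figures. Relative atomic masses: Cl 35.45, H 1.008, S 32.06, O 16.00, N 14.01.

M(NH4Cl) = 14.01 + 4(1.008) + 35.45 = 53.492 g/mol.
M((NH4)2SO4) = 2(14.01) + 8(1.008) + 32.06 + 4(16.00) = 132.144 g/mol.
n(NH4Cl) = 219.70 / 53.492 = 4.1072 mol.
Step 1 gives a 1:1 ratio of NH4Cl to NH3, so n(NH3) = 4.1072 mol.
In step 2 the NH3:(NH4)2SO4 ratio is 2:1, so n((NH4)2SO4) = 2.0536 mol.
Mass of (NH4)2SO4 = 2.0536 × 132.144 = 271.37 g.

271.4 g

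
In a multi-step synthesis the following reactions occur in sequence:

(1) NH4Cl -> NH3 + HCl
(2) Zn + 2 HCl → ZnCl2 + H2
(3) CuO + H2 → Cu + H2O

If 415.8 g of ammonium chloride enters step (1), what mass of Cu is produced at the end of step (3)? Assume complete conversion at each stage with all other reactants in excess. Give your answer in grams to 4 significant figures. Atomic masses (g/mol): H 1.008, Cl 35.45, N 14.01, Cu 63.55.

M(NH4Cl) = 14.01 + 4(1.008) + 35.45 = 53.492 g/mol.
M(Cu) = 63.55 g/mol.
n(NH4Cl) = 415.8 / 53.492 = 7.7731 mol.
Reaction (1): NH4Cl→HCl ratio 1:1 ⇒ n(HCl) = 7.7731 mol.
Reaction (2): HCl→H2 ratio 2:1 ⇒ n(H2) = 3.8866 mol.
Reaction (3): H2→Cu ratio 1:1 ⇒ n(Cu) = 3.8866 mol.
Mass of Cu = 3.8866 × 63.55 = 246.99 g.

247.0 g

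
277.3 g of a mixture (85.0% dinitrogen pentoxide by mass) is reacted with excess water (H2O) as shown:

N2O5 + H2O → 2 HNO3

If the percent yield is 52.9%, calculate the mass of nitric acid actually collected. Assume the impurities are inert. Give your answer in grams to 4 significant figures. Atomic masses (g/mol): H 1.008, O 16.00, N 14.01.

145.5 g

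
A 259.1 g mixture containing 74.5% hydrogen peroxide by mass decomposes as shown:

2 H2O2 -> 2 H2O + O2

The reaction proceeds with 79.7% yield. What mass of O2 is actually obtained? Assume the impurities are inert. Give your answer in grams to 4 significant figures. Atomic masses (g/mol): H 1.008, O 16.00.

72.36 g

Pure H2O2 available = 259.1 g × 0.745 = 193.03 g.
M(H2O2) = 2(1.008) + 2(16.00) = 34.016 g/mol.
M(O2) = 2(16.00) = 32.00 g/mol.
n(H2O2) = 193.03 g / 34.016 g/mol = 5.6747 mol.
From the equation the H2O2:O2 mole ratio is 2:1, so n(O2) = 5.6747 × 1/2 = 2.8373 mol.
Mass of O2 = 2.8373 mol × 32.00 g/mol = 90.795 g.
Actual mass collected = 90.795 g × 0.797 = 72.363 g.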